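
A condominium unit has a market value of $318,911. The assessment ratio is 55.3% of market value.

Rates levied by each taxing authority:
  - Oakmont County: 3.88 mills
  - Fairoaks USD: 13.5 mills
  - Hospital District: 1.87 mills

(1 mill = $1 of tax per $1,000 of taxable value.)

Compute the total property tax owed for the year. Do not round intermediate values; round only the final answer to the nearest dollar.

$3,395

Assessed value = $318,911 × 0.553 = $176,357.783
Oakmont County: $176,357.783 × 0.00388 = $684.26819804
Fairoaks USD: $176,357.783 × 0.0135 = $2,380.8300705
Hospital District: $176,357.783 × 0.00187 = $329.78905421
Total = $684.26819804 + $2,380.8300705 + $329.78905421 = $3,394.88732275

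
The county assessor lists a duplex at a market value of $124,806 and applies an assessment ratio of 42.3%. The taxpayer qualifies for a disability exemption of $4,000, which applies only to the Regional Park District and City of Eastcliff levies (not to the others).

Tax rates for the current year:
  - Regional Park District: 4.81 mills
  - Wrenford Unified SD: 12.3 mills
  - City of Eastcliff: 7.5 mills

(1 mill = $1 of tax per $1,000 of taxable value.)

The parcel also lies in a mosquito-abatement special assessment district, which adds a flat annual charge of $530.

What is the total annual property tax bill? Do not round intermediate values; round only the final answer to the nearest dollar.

Assessed value = $124,806 × 0.423 = $52,792.938
Regional Park District: ($52,792.938 − $4,000) × 0.00481 = $48,792.938 × 0.00481 = $234.69403178
Wrenford Unified SD: $52,792.938 × 0.0123 = $649.3531374
City of Eastcliff: ($52,792.938 − $4,000) × 0.0075 = $48,792.938 × 0.0075 = $365.947035
Levies subtotal = $1,249.99420418
Total = $1,249.99420418 + $530 = $1,779.99420418

$1,780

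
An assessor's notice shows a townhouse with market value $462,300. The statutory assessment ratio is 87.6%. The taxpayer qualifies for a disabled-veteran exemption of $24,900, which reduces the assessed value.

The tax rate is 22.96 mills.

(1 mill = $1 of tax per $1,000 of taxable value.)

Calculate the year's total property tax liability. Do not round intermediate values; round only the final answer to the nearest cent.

Assessed value = $462,300 × 0.876 = $404,974.8
Taxable value = $404,974.8 − $24,900 = $380,074.8
Tax = $380,074.8 × 0.02296 = $8,726.517408

$8,726.52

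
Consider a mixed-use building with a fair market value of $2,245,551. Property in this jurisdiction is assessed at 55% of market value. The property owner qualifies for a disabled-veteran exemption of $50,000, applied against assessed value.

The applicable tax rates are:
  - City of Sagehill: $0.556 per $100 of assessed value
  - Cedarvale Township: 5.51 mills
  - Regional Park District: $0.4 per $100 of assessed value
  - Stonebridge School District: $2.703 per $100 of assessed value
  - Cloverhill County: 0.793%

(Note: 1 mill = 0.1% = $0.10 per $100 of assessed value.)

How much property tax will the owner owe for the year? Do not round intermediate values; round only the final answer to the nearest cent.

$59,288.20

Assessed value = $2,245,551 × 0.55 = $1,235,053.05
Taxable value = $1,235,053.05 − $50,000 = $1,185,053.05
City of Sagehill: $1,185,053.05 × 0.00556 = $6,588.894958
Cedarvale Township: $1,185,053.05 × 0.00551 = $6,529.6423055
Regional Park District: $1,185,053.05 × 0.004 = $4,740.2122
Stonebridge School District: $1,185,053.05 × 0.02703 = $32,031.9839415
Cloverhill County: $1,185,053.05 × 0.00793 = $9,397.4706865
Total = $59,288.2040915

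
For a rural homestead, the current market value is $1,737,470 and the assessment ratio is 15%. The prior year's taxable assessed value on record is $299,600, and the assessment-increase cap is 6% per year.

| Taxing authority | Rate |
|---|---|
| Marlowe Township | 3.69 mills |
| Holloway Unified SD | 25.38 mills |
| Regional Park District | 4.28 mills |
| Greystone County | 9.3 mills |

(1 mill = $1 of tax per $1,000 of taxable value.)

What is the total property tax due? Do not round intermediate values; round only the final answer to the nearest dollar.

$11,115

Uncapped assessed value = $1,737,470 × 0.15 = $260,620.5
Cap limit = $299,600 × 1.06 = $317,576
Taxable assessed value = min($260,620.5, $317,576) = $260,620.5 (cap does not bind)
Marlowe Township: $260,620.5 × 0.00369 = $961.689645
Holloway Unified SD: $260,620.5 × 0.02538 = $6,614.54829
Regional Park District: $260,620.5 × 0.00428 = $1,115.45574
Greystone County: $260,620.5 × 0.0093 = $2,423.77065
Total = $11,115.464325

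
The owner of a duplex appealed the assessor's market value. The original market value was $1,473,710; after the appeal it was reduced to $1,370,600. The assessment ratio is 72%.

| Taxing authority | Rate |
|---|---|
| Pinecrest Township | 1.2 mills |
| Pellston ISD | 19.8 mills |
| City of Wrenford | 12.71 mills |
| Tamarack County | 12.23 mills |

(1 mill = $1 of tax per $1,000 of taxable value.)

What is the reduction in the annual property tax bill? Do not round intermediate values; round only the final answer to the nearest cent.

Old assessed value = $1,473,710 × 0.72 = $1,061,071.2
New assessed value = $1,370,600 × 0.72 = $986,832
Combined rate = 0.0012 + 0.0198 + 0.01271 + 0.01223 = 0.04594
Old tax = $1,061,071.2 × 0.04594 = $48,745.610928
New tax = $986,832 × 0.04594 = $45,335.06208
Reduction = $48,745.610928 − $45,335.06208 = $3,410.548848

$3,410.55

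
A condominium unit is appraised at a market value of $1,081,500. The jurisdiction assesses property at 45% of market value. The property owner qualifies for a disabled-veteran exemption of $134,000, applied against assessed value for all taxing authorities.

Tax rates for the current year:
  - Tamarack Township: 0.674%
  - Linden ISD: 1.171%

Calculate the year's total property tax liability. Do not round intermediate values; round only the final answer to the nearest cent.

Assessed value = $1,081,500 × 0.45 = $486,675
Taxable value = $486,675 − $134,000 = $352,675
Tamarack Township: $352,675 × 0.00674 = $2,377.0295
Linden ISD: $352,675 × 0.01171 = $4,129.82425
Total = $2,377.0295 + $4,129.82425 = $6,506.85375

$6,506.85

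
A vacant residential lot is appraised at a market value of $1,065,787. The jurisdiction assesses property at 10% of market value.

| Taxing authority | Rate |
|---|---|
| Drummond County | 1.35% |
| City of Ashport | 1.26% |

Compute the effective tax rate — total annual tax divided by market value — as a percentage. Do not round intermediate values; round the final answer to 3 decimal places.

0.261%

Assessed value = $1,065,787 × 0.1 = $106,578.7
Drummond County: $106,578.7 × 0.0135 = $1,438.81245
City of Ashport: $106,578.7 × 0.0126 = $1,342.89162
Total tax = $2,781.70407
Effective rate = $2,781.70407 ÷ $1,065,787 = 0.261% of market value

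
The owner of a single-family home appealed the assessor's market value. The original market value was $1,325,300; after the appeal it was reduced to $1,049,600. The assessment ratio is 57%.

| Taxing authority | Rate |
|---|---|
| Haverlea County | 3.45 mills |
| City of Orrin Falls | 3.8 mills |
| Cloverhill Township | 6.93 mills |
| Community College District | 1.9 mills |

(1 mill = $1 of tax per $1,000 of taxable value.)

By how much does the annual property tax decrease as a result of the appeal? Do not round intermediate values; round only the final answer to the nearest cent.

$2,526.96

Old assessed value = $1,325,300 × 0.57 = $755,421
New assessed value = $1,049,600 × 0.57 = $598,272
Combined rate = 0.00345 + 0.0038 + 0.00693 + 0.0019 = 0.01608
Old tax = $755,421 × 0.01608 = $12,147.16968
New tax = $598,272 × 0.01608 = $9,620.21376
Reduction = $12,147.16968 − $9,620.21376 = $2,526.95592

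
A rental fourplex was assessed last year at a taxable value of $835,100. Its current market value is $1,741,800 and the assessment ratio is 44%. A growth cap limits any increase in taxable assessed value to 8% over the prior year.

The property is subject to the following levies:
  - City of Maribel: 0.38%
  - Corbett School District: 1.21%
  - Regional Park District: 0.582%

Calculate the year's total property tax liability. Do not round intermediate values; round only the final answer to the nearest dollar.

Uncapped assessed value = $1,741,800 × 0.44 = $766,392
Cap limit = $835,100 × 1.08 = $901,908
Taxable assessed value = min($766,392, $901,908) = $766,392 (cap does not bind)
City of Maribel: $766,392 × 0.0038 = $2,912.2896
Corbett School District: $766,392 × 0.0121 = $9,273.3432
Regional Park District: $766,392 × 0.00582 = $4,460.40144
Total = $16,646.03424

$16,646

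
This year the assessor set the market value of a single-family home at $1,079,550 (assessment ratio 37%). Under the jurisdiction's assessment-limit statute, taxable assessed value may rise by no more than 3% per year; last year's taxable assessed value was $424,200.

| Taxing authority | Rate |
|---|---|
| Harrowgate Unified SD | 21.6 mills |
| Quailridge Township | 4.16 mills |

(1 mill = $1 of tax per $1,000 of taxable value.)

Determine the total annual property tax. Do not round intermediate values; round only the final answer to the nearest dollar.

Uncapped assessed value = $1,079,550 × 0.37 = $399,433.5
Cap limit = $424,200 × 1.03 = $436,926
Taxable assessed value = min($399,433.5, $436,926) = $399,433.5 (cap does not bind)
Harrowgate Unified SD: $399,433.5 × 0.0216 = $8,627.7636
Quailridge Township: $399,433.5 × 0.00416 = $1,661.64336
Total = $10,289.40696

$10,289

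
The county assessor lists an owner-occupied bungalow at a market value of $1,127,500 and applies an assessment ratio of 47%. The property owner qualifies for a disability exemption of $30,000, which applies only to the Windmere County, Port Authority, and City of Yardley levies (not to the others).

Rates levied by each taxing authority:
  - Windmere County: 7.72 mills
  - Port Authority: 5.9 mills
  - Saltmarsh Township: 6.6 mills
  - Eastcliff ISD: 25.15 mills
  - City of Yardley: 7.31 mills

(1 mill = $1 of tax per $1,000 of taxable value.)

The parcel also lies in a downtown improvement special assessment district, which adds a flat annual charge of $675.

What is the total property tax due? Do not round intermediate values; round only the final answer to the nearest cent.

$27,963.55

Assessed value = $1,127,500 × 0.47 = $529,925
Windmere County: ($529,925 − $30,000) × 0.00772 = $499,925 × 0.00772 = $3,859.421
Port Authority: ($529,925 − $30,000) × 0.0059 = $499,925 × 0.0059 = $2,949.5575
Saltmarsh Township: $529,925 × 0.0066 = $3,497.505
Eastcliff ISD: $529,925 × 0.02515 = $13,327.61375
City of Yardley: ($529,925 − $30,000) × 0.00731 = $499,925 × 0.00731 = $3,654.45175
Levies subtotal = $27,288.549
Total = $27,288.549 + $675 = $27,963.549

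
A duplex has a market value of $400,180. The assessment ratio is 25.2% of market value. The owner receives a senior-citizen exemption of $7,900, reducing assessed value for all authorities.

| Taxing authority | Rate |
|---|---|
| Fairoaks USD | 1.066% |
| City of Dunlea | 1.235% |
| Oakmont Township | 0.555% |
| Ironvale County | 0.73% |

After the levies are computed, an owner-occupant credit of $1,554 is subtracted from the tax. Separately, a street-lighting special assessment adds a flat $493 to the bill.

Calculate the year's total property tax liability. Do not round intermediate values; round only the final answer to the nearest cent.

Assessed value = $400,180 × 0.252 = $100,845.36
Taxable value = $100,845.36 − $7,900 = $92,945.36
Fairoaks USD: $92,945.36 × 0.01066 = $990.7975376
City of Dunlea: $92,945.36 × 0.01235 = $1,147.875196
Oakmont Township: $92,945.36 × 0.00555 = $515.846748
Ironvale County: $92,945.36 × 0.0073 = $678.501128
Levies subtotal = $3,333.0206096
After credit = $3,333.0206096 − $1,554 = $1,779.0206096
Total = $1,779.0206096 + $493 = $2,272.0206096

$2,272.02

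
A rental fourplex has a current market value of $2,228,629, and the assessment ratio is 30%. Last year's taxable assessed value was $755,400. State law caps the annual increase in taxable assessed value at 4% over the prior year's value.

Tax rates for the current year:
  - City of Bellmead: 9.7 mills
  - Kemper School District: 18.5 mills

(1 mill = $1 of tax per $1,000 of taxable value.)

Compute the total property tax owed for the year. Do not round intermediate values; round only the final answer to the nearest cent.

$18,854.20

Uncapped assessed value = $2,228,629 × 0.3 = $668,588.7
Cap limit = $755,400 × 1.04 = $785,616
Taxable assessed value = min($668,588.7, $785,616) = $668,588.7 (cap does not bind)
City of Bellmead: $668,588.7 × 0.0097 = $6,485.31039
Kemper School District: $668,588.7 × 0.0185 = $12,368.89095
Total = $18,854.20134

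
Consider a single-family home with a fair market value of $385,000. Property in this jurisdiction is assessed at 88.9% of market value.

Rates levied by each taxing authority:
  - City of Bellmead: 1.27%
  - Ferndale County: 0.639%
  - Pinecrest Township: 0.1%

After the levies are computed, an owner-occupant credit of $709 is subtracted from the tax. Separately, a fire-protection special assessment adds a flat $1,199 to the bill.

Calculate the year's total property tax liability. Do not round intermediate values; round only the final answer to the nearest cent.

Assessed value = $385,000 × 0.889 = $342,265
City of Bellmead: $342,265 × 0.0127 = $4,346.7655
Ferndale County: $342,265 × 0.00639 = $2,187.07335
Pinecrest Township: $342,265 × 0.001 = $342.265
Levies subtotal = $6,876.10385
After credit = $6,876.10385 − $709 = $6,167.10385
Total = $6,167.10385 + $1,199 = $7,366.10385

$7,366.10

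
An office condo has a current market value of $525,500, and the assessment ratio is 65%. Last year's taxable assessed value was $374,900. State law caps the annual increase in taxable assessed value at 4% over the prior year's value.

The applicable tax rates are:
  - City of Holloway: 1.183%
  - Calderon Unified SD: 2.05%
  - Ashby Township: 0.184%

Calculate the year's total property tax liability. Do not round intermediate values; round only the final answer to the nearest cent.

$11,671.62

Uncapped assessed value = $525,500 × 0.65 = $341,575
Cap limit = $374,900 × 1.04 = $389,896
Taxable assessed value = min($341,575, $389,896) = $341,575 (cap does not bind)
City of Holloway: $341,575 × 0.01183 = $4,040.83225
Calderon Unified SD: $341,575 × 0.0205 = $7,002.2875
Ashby Township: $341,575 × 0.00184 = $628.498
Total = $11,671.61775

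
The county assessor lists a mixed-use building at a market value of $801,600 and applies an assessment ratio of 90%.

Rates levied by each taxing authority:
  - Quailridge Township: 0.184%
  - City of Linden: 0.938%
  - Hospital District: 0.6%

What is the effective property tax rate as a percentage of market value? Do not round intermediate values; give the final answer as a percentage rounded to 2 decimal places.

Assessed value = $801,600 × 0.9 = $721,440
Quailridge Township: $721,440 × 0.00184 = $1,327.4496
City of Linden: $721,440 × 0.00938 = $6,767.1072
Hospital District: $721,440 × 0.006 = $4,328.64
Total tax = $12,423.1968
Effective rate = $12,423.1968 ÷ $801,600 = 1.55% of market value

1.55%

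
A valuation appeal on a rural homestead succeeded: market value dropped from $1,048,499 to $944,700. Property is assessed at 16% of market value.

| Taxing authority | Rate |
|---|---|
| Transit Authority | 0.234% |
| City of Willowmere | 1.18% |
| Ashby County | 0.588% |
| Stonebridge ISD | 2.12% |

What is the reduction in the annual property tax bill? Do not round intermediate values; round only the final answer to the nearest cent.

Old assessed value = $1,048,499 × 0.16 = $167,759.84
New assessed value = $944,700 × 0.16 = $151,152
Combined rate = 0.00234 + 0.0118 + 0.00588 + 0.0212 = 0.04122
Old tax = $167,759.84 × 0.04122 = $6,915.0606048
New tax = $151,152 × 0.04122 = $6,230.48544
Reduction = $6,915.0606048 − $6,230.48544 = $684.5751648

$684.58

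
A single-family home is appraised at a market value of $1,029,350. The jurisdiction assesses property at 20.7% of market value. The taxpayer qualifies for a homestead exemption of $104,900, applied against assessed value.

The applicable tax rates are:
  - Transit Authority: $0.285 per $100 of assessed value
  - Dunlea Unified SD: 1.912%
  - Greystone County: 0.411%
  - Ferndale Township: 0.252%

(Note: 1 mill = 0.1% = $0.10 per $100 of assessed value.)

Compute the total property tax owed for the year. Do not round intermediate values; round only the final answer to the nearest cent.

Assessed value = $1,029,350 × 0.207 = $213,075.45
Taxable value = $213,075.45 − $104,900 = $108,175.45
Transit Authority: $108,175.45 × 0.00285 = $308.3000325
Dunlea Unified SD: $108,175.45 × 0.01912 = $2,068.314604
Greystone County: $108,175.45 × 0.00411 = $444.6010995
Ferndale Township: $108,175.45 × 0.00252 = $272.602134
Total = $3,093.81787

$3,093.82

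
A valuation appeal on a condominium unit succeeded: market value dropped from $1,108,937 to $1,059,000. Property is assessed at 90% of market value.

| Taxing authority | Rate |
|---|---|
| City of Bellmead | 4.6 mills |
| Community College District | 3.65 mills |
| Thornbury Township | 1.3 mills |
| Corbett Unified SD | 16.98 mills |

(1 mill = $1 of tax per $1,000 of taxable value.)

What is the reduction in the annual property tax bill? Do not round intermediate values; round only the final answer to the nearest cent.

$1,192.35

Old assessed value = $1,108,937 × 0.9 = $998,043.3
New assessed value = $1,059,000 × 0.9 = $953,100
Combined rate = 0.0046 + 0.00365 + 0.0013 + 0.01698 = 0.02653
Old tax = $998,043.3 × 0.02653 = $26,478.088749
New tax = $953,100 × 0.02653 = $25,285.743
Reduction = $26,478.088749 − $25,285.743 = $1,192.345749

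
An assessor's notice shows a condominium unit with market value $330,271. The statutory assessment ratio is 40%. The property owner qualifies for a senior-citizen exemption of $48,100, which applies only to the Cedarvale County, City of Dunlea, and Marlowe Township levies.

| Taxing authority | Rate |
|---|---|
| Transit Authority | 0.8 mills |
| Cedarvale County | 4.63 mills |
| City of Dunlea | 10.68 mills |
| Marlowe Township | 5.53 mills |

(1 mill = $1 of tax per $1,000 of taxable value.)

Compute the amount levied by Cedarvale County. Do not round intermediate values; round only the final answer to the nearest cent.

Assessed value = $330,271 × 0.4 = $132,108.4
Cedarvale County taxable value = $132,108.4 − $48,100 = $84,008.4
Cedarvale County levy = $84,008.4 × 0.00463 = $388.958892

$388.96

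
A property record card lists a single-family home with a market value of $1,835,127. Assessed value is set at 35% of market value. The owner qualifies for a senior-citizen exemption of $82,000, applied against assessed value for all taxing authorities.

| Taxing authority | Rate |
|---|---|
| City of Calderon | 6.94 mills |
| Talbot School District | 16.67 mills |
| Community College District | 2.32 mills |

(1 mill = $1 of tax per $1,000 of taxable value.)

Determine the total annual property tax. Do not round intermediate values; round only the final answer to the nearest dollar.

Assessed value = $1,835,127 × 0.35 = $642,294.45
Taxable value = $642,294.45 − $82,000 = $560,294.45
City of Calderon: $560,294.45 × 0.00694 = $3,888.443483
Talbot School District: $560,294.45 × 0.01667 = $9,340.1084815
Community College District: $560,294.45 × 0.00232 = $1,299.883124
Total = $3,888.443483 + $9,340.1084815 + $1,299.883124 = $14,528.4350885

$14,528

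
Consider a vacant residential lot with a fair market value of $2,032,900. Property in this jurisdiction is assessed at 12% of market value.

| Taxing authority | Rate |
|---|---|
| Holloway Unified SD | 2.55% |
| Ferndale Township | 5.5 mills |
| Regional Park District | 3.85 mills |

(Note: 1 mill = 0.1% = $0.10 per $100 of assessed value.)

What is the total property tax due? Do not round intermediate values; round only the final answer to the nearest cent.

$8,501.59

Assessed value = $2,032,900 × 0.12 = $243,948
Holloway Unified SD: $243,948 × 0.0255 = $6,220.674
Ferndale Township: $243,948 × 0.0055 = $1,341.714
Regional Park District: $243,948 × 0.00385 = $939.1998
Total = $8,501.5878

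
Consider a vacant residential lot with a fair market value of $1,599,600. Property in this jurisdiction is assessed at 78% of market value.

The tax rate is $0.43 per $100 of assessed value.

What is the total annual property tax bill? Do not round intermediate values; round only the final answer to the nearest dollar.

Assessed value = $1,599,600 × 0.78 = $1,247,688
Tax = $1,247,688 × 0.0043 = $5,365.0584

$5,365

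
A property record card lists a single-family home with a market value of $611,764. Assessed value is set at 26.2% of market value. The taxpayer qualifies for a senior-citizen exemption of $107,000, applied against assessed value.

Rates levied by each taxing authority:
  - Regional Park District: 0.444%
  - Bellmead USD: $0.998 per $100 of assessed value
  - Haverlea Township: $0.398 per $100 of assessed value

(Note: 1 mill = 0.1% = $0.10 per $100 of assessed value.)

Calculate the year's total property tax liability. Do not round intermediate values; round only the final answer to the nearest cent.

Assessed value = $611,764 × 0.262 = $160,282.168
Taxable value = $160,282.168 − $107,000 = $53,282.168
Regional Park District: $53,282.168 × 0.00444 = $236.57282592
Bellmead USD: $53,282.168 × 0.00998 = $531.75603664
Haverlea Township: $53,282.168 × 0.00398 = $212.06302864
Total = $980.3918912

$980.39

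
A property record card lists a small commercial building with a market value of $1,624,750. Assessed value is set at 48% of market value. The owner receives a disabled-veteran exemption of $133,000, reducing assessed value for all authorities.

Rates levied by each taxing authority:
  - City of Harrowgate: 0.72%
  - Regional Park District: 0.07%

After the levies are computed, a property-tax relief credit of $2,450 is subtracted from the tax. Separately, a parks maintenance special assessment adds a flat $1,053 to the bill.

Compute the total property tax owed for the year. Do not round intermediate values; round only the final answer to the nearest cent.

Assessed value = $1,624,750 × 0.48 = $779,880
Taxable value = $779,880 − $133,000 = $646,880
City of Harrowgate: $646,880 × 0.0072 = $4,657.536
Regional Park District: $646,880 × 0.0007 = $452.816
Levies subtotal = $5,110.352
After credit = $5,110.352 − $2,450 = $2,660.352
Total = $2,660.352 + $1,053 = $3,713.352

$3,713.35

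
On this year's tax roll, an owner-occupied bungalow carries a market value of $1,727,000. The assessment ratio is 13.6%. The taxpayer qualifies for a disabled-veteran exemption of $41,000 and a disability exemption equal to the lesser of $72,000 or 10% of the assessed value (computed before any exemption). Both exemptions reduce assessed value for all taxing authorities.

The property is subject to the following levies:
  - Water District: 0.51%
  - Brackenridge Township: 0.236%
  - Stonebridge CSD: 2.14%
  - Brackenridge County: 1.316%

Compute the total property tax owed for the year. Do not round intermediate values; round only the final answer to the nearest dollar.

Assessed value = $1,727,000 × 0.136 = $234,872
Disability exemption = min($72,000, 10% × $234,872) = min($72,000, $23,487.2) = $23,487.2 (percentage binds)
Taxable value = $234,872 − $41,000 − $23,487.2 = $170,384.8
Water District: $170,384.8 × 0.0051 = $868.96248
Brackenridge Township: $170,384.8 × 0.00236 = $402.108128
Stonebridge CSD: $170,384.8 × 0.0214 = $3,646.23472
Brackenridge County: $170,384.8 × 0.01316 = $2,242.263968
Total = $7,159.569296

$7,160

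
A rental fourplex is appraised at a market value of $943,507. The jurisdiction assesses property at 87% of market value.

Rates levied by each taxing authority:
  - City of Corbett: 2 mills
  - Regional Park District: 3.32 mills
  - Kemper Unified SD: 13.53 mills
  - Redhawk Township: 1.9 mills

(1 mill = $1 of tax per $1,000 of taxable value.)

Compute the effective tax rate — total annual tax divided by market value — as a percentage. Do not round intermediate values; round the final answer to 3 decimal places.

Assessed value = $943,507 × 0.87 = $820,851.09
City of Corbett: $820,851.09 × 0.002 = $1,641.70218
Regional Park District: $820,851.09 × 0.00332 = $2,725.2256188
Kemper Unified SD: $820,851.09 × 0.01353 = $11,106.1152477
Redhawk Township: $820,851.09 × 0.0019 = $1,559.617071
Total tax = $17,032.6601175
Effective rate = $17,032.6601175 ÷ $943,507 = 1.805% of market value

1.805%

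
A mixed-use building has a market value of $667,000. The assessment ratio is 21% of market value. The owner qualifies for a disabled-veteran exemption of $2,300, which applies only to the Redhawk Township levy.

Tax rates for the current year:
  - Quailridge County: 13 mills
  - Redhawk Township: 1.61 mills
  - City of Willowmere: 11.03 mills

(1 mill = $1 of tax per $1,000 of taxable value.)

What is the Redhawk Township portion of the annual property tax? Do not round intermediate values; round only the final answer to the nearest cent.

$221.81

Assessed value = $667,000 × 0.21 = $140,070
Redhawk Township taxable value = $140,070 − $2,300 = $137,770
Redhawk Township levy = $137,770 × 0.00161 = $221.8097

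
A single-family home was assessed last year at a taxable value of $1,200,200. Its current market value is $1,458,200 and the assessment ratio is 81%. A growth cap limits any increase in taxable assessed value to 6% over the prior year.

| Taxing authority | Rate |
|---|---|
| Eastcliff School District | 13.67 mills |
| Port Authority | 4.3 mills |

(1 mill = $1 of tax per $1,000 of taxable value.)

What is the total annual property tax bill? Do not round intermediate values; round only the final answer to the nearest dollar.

Uncapped assessed value = $1,458,200 × 0.81 = $1,181,142
Cap limit = $1,200,200 × 1.06 = $1,272,212
Taxable assessed value = min($1,181,142, $1,272,212) = $1,181,142 (cap does not bind)
Eastcliff School District: $1,181,142 × 0.01367 = $16,146.21114
Port Authority: $1,181,142 × 0.0043 = $5,078.9106
Total = $21,225.12174

$21,225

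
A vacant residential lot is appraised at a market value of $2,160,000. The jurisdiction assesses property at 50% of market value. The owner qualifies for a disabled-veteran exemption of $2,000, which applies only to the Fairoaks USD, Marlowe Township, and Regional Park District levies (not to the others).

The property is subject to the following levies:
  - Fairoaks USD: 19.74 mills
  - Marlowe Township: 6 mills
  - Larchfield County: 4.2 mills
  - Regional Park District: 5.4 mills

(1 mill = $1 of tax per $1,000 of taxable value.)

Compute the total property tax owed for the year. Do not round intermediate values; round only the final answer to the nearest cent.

Assessed value = $2,160,000 × 0.5 = $1,080,000
Fairoaks USD: ($1,080,000 − $2,000) × 0.01974 = $1,078,000 × 0.01974 = $21,279.72
Marlowe Township: ($1,080,000 − $2,000) × 0.006 = $1,078,000 × 0.006 = $6,468
Larchfield County: $1,080,000 × 0.0042 = $4,536
Regional Park District: ($1,080,000 − $2,000) × 0.0054 = $1,078,000 × 0.0054 = $5,821.2
Total = $38,104.92

$38,104.92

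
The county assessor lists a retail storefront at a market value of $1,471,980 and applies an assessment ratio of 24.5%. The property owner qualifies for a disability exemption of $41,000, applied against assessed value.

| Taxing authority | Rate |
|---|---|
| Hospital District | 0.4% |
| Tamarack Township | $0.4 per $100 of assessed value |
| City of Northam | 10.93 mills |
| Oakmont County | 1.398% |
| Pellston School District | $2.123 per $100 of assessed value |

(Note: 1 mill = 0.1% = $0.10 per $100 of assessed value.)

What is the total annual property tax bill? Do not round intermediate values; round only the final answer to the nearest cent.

Assessed value = $1,471,980 × 0.245 = $360,635.1
Taxable value = $360,635.1 − $41,000 = $319,635.1
Hospital District: $319,635.1 × 0.004 = $1,278.5404
Tamarack Township: $319,635.1 × 0.004 = $1,278.5404
City of Northam: $319,635.1 × 0.01093 = $3,493.611643
Oakmont County: $319,635.1 × 0.01398 = $4,468.498698
Pellston School District: $319,635.1 × 0.02123 = $6,785.853173
Total = $17,305.044314

$17,305.04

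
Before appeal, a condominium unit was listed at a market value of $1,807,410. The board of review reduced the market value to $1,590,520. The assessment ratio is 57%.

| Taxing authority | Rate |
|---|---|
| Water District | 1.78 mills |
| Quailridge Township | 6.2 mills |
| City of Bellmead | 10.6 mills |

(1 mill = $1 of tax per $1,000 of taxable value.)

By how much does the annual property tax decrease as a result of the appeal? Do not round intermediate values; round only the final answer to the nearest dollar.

$2,297

Old assessed value = $1,807,410 × 0.57 = $1,030,223.7
New assessed value = $1,590,520 × 0.57 = $906,596.4
Combined rate = 0.00178 + 0.0062 + 0.0106 = 0.01858
Old tax = $1,030,223.7 × 0.01858 = $19,141.556346
New tax = $906,596.4 × 0.01858 = $16,844.561112
Reduction = $19,141.556346 − $16,844.561112 = $2,296.995234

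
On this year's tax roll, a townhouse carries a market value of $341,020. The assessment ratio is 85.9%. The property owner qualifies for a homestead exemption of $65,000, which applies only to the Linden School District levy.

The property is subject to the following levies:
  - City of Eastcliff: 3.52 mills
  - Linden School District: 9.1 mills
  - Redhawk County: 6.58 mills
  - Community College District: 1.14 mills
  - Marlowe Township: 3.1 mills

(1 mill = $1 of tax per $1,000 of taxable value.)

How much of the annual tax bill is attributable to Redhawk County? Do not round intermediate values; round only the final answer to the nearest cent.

Assessed value = $341,020 × 0.859 = $292,936.18
Redhawk County taxable value = $292,936.18 (exemption does not apply)
Redhawk County levy = $292,936.18 × 0.00658 = $1,927.5200644

$1,927.52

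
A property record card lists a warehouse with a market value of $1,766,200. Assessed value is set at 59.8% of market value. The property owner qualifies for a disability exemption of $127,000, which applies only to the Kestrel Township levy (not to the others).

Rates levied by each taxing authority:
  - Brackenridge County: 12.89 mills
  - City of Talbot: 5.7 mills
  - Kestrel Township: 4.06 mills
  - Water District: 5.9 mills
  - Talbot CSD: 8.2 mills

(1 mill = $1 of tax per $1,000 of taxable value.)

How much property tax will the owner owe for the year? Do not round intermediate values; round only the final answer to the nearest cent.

$38,299.27

Assessed value = $1,766,200 × 0.598 = $1,056,187.6
Brackenridge County: $1,056,187.6 × 0.01289 = $13,614.258164
City of Talbot: $1,056,187.6 × 0.0057 = $6,020.26932
Kestrel Township: ($1,056,187.6 − $127,000) × 0.00406 = $929,187.6 × 0.00406 = $3,772.501656
Water District: $1,056,187.6 × 0.0059 = $6,231.50684
Talbot CSD: $1,056,187.6 × 0.0082 = $8,660.73832
Total = $38,299.2743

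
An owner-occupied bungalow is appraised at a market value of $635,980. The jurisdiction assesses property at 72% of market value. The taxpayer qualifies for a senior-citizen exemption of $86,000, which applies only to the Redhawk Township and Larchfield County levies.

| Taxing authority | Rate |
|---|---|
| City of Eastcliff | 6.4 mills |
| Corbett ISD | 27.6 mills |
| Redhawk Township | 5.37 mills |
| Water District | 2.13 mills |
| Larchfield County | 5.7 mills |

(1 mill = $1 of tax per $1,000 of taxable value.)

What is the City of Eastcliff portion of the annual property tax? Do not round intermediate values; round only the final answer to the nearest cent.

$2,930.60

Assessed value = $635,980 × 0.72 = $457,905.6
City of Eastcliff taxable value = $457,905.6 (exemption does not apply)
City of Eastcliff levy = $457,905.6 × 0.0064 = $2,930.59584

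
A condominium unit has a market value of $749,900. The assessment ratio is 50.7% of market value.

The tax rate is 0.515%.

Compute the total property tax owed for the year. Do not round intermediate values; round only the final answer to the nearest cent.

Assessed value = $749,900 × 0.507 = $380,199.3
Tax = $380,199.3 × 0.00515 = $1,958.026395

$1,958.03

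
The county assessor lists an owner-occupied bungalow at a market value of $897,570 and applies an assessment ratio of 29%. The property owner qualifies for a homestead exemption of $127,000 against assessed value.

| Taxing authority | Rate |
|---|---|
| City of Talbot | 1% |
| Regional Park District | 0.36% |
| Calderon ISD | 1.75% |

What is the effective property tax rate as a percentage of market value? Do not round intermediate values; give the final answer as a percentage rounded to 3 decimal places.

0.462%

Assessed value = $897,570 × 0.29 = $260,295.3
Taxable value = $260,295.3 − $127,000 = $133,295.3
City of Talbot: $133,295.3 × 0.01 = $1,332.953
Regional Park District: $133,295.3 × 0.0036 = $479.86308
Calderon ISD: $133,295.3 × 0.0175 = $2,332.66775
Total tax = $4,145.48383
Effective rate = $4,145.48383 ÷ $897,570 = 0.462% of market value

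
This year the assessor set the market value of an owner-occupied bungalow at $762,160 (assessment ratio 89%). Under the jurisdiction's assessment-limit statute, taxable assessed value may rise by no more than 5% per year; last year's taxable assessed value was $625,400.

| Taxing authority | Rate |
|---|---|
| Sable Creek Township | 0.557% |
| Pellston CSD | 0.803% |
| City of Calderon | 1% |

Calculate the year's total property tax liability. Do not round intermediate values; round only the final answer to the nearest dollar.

Uncapped assessed value = $762,160 × 0.89 = $678,322.4
Cap limit = $625,400 × 1.05 = $656,670
Taxable assessed value = min($678,322.4, $656,670) = $656,670 (cap binds)
Sable Creek Township: $656,670 × 0.00557 = $3,657.6519
Pellston CSD: $656,670 × 0.00803 = $5,273.0601
City of Calderon: $656,670 × 0.01 = $6,566.7
Total = $15,497.412

$15,497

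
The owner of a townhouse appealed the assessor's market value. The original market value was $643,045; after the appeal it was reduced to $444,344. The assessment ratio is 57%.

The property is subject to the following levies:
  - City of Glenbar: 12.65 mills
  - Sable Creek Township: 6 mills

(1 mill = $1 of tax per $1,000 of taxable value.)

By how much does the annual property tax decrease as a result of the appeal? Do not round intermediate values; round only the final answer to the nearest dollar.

$2,112

Old assessed value = $643,045 × 0.57 = $366,535.65
New assessed value = $444,344 × 0.57 = $253,276.08
Combined rate = 0.01265 + 0.006 = 0.01865
Old tax = $366,535.65 × 0.01865 = $6,835.8898725
New tax = $253,276.08 × 0.01865 = $4,723.598892
Reduction = $6,835.8898725 − $4,723.598892 = $2,112.2909805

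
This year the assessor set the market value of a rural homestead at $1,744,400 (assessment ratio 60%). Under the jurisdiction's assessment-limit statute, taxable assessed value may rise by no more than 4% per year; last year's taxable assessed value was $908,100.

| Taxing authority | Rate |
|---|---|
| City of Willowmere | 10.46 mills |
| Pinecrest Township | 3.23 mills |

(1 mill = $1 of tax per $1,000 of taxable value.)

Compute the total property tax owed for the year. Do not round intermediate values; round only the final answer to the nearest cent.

$12,929.16

Uncapped assessed value = $1,744,400 × 0.6 = $1,046,640
Cap limit = $908,100 × 1.04 = $944,424
Taxable assessed value = min($1,046,640, $944,424) = $944,424 (cap binds)
City of Willowmere: $944,424 × 0.01046 = $9,878.67504
Pinecrest Township: $944,424 × 0.00323 = $3,050.48952
Total = $12,929.16456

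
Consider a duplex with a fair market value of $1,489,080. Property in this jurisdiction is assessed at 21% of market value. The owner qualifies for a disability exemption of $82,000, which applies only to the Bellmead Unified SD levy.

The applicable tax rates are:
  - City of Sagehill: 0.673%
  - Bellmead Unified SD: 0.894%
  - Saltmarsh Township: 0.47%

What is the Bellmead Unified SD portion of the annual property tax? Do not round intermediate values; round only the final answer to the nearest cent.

$2,062.52

Assessed value = $1,489,080 × 0.21 = $312,706.8
Bellmead Unified SD taxable value = $312,706.8 − $82,000 = $230,706.8
Bellmead Unified SD levy = $230,706.8 × 0.00894 = $2,062.518792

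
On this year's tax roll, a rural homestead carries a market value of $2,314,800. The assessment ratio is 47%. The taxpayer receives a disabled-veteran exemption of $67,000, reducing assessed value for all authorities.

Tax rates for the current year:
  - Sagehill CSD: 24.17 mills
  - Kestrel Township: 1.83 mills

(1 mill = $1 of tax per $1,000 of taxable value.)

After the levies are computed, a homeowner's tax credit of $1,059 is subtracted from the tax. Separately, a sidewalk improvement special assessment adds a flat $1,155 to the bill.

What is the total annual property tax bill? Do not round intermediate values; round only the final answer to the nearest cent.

$26,640.86

Assessed value = $2,314,800 × 0.47 = $1,087,956
Taxable value = $1,087,956 − $67,000 = $1,020,956
Sagehill CSD: $1,020,956 × 0.02417 = $24,676.50652
Kestrel Township: $1,020,956 × 0.00183 = $1,868.34948
Levies subtotal = $26,544.856
After credit = $26,544.856 − $1,059 = $25,485.856
Total = $25,485.856 + $1,155 = $26,640.856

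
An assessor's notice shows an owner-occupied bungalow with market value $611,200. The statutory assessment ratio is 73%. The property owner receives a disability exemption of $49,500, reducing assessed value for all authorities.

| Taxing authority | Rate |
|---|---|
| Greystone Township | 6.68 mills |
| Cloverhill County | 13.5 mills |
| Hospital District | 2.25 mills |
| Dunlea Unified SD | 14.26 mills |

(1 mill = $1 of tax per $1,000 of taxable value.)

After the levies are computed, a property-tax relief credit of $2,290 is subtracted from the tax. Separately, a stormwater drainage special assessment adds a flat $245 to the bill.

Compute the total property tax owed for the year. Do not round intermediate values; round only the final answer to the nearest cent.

$12,509.04

Assessed value = $611,200 × 0.73 = $446,176
Taxable value = $446,176 − $49,500 = $396,676
Greystone Township: $396,676 × 0.00668 = $2,649.79568
Cloverhill County: $396,676 × 0.0135 = $5,355.126
Hospital District: $396,676 × 0.00225 = $892.521
Dunlea Unified SD: $396,676 × 0.01426 = $5,656.59976
Levies subtotal = $14,554.04244
After credit = $14,554.04244 − $2,290 = $12,264.04244
Total = $12,264.04244 + $245 = $12,509.04244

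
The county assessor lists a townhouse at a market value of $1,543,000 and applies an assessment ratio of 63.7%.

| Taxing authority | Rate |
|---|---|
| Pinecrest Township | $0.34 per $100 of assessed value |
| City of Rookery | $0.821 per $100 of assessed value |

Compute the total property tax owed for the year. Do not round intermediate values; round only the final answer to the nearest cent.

$11,411.36

Assessed value = $1,543,000 × 0.637 = $982,891
Pinecrest Township: $982,891 × 0.0034 = $3,341.8294
City of Rookery: $982,891 × 0.00821 = $8,069.53511
Total = $3,341.8294 + $8,069.53511 = $11,411.36451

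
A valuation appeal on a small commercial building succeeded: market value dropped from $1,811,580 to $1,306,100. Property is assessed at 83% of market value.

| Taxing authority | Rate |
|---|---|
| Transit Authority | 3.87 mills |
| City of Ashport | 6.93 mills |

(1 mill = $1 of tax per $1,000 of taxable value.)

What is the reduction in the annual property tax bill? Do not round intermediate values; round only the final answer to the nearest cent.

$4,531.12

Old assessed value = $1,811,580 × 0.83 = $1,503,611.4
New assessed value = $1,306,100 × 0.83 = $1,084,063
Combined rate = 0.00387 + 0.00693 = 0.0108
Old tax = $1,503,611.4 × 0.0108 = $16,239.00312
New tax = $1,084,063 × 0.0108 = $11,707.8804
Reduction = $16,239.00312 − $11,707.8804 = $4,531.12272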